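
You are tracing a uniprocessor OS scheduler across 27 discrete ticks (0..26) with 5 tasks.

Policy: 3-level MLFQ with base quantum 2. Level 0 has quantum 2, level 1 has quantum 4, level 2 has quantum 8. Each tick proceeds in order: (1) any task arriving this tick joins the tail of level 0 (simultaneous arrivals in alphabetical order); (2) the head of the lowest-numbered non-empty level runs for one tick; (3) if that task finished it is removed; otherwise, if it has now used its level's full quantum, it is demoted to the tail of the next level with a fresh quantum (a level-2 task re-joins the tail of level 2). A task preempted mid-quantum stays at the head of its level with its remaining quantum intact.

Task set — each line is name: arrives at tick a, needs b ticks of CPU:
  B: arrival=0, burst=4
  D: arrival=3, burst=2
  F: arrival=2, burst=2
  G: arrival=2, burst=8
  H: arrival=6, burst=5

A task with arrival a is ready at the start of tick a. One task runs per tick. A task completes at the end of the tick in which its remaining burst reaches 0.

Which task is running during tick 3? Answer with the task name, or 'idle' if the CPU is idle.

t=0: L0/L1/L2 = B/-/- → run B
t=1: L0/L1/L2 = B/-/- → run B
t=2: L0/L1/L2 = FG/B/- → run F
t=3: L0/L1/L2 = FGD/B/- → run F
t=4: L0/L1/L2 = GD/B/- → run G
t=5: L0/L1/L2 = GD/B/- → run G
t=6: L0/L1/L2 = DH/BG/- → run D
t=7: L0/L1/L2 = DH/BG/- → run D
t=8: L0/L1/L2 = H/BG/- → run H
t=9: L0/L1/L2 = H/BG/- → run H
t=10: L0/L1/L2 = -/BGH/- → run B
t=11: L0/L1/L2 = -/BGH/- → run B
t=12: L0/L1/L2 = -/GH/- → run G
t=13: L0/L1/L2 = -/GH/- → run G
t=14: L0/L1/L2 = -/GH/- → run G
t=15: L0/L1/L2 = -/GH/- → run G
t=16: L0/L1/L2 = -/H/G → run H
t=17: L0/L1/L2 = -/H/G → run H
t=18: L0/L1/L2 = -/H/G → run H
t=19: L0/L1/L2 = -/-/G → run G
t=20: L0/L1/L2 = -/-/G → run G
t=21: (idle)
t=22: (idle)
t=23: (idle)
t=24: (idle)
t=25: (idle)
t=26: (idle)

running at tick 3 = F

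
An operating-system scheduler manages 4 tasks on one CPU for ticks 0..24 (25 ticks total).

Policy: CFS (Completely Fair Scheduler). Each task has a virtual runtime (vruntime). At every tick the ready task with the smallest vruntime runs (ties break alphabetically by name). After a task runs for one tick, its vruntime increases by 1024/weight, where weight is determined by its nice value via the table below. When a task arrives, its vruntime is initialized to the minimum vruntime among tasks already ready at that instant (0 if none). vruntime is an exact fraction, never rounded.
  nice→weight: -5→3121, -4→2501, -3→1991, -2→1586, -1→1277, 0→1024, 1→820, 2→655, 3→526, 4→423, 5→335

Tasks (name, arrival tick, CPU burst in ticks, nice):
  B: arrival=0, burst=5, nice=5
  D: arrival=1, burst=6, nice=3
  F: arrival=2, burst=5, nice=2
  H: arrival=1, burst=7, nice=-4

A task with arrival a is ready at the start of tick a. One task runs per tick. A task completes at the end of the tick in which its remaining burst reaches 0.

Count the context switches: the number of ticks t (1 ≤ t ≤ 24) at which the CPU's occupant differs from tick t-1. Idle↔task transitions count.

t=0: vr[B=0] → run B
t=1: vr[B=1024/335 D=1024/335 H=1024/335] → run B
t=2: vr[B=2048/335 D=1024/335 F=1024/335 H=1024/335] → run D
t=3: vr[B=2048/335 D=440832/88105 F=1024/335 H=1024/335] → run F
t=4: vr[B=2048/335 D=440832/88105 F=202752/43885 H=1024/335] → run H
t=5: vr[B=2048/335 D=440832/88105 F=202752/43885 H=2904064/837835] → run H
t=6: vr[B=2048/335 D=440832/88105 F=202752/43885 H=3247104/837835] → run H
t=7: vr[B=2048/335 D=440832/88105 F=202752/43885 H=3590144/837835] → run H
t=8: vr[B=2048/335 D=440832/88105 F=202752/43885 H=3933184/837835] → run F
t=9: vr[B=2048/335 D=440832/88105 F=54272/8777 H=3933184/837835] → run H
t=10: vr[B=2048/335 D=440832/88105 F=54272/8777 H=4276224/837835] → run D
t=11: vr[B=2048/335 D=612352/88105 F=54272/8777 H=4276224/837835] → run H
t=12: vr[B=2048/335 D=612352/88105 F=54272/8777 H=4619264/837835] → run H
t=13: vr[B=2048/335 D=612352/88105 F=54272/8777] → run B
t=14: vr[B=3072/335 D=612352/88105 F=54272/8777] → run F
t=15: vr[B=3072/335 D=612352/88105 F=339968/43885] → run D
t=16: vr[B=3072/335 D=783872/88105 F=339968/43885] → run F
t=17: vr[B=3072/335 D=783872/88105 F=408576/43885] → run D
t=18: vr[B=3072/335 D=955392/88105 F=408576/43885] → run B
t=19: vr[B=4096/335 D=955392/88105 F=408576/43885] → run F
t=20: vr[B=4096/335 D=955392/88105] → run D
t=21: vr[B=4096/335 D=1126912/88105] → run B
t=22: vr[D=1126912/88105] → run D
t=23: (idle)
t=24: (idle)

context switches = 18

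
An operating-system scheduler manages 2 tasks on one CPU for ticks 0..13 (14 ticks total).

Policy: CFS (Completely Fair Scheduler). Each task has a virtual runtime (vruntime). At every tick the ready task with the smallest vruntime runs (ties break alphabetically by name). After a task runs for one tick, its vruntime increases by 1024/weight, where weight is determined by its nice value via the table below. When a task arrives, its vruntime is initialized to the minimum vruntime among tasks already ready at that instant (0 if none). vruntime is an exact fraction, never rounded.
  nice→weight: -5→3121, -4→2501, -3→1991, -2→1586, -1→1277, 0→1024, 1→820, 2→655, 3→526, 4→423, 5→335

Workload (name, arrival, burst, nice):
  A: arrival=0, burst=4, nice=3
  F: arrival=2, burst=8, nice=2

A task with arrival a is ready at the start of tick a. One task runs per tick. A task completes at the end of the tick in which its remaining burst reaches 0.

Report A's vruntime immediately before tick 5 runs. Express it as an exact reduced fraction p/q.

t=0: vr[A=0] → run A
t=1: vr[A=512/263] → run A
t=2: vr[A=1024/263 F=1024/263] → run A
t=3: vr[A=1536/263 F=1024/263] → run F
t=4: vr[A=1536/263 F=940032/172265] → run F
t=5: vr[A=1536/263 F=1209344/172265] → run A
t=6: vr[F=1209344/172265] → run F
t=7: vr[F=1478656/172265] → run F
t=8: vr[F=1747968/172265] → run F
t=9: vr[F=403456/34453] → run F
t=10: vr[F=2286592/172265] → run F
t=11: vr[F=2555904/172265] → run F
t=12: (idle)
t=13: (idle)

vruntime(A, start of tick 5) = 1536/263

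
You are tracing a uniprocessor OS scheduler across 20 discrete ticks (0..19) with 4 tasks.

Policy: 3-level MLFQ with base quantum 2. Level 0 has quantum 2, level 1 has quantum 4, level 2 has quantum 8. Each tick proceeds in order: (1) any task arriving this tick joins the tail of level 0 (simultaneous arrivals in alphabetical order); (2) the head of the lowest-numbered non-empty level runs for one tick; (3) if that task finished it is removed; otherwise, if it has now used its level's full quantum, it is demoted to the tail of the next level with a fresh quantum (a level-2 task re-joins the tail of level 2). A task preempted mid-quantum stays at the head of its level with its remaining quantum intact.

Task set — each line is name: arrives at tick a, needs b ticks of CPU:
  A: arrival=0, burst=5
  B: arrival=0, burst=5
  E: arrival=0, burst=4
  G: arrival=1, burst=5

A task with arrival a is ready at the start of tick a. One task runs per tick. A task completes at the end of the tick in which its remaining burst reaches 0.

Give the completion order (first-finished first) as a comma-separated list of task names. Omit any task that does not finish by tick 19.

t=0: L0/L1/L2 = ABE/-/- → run A
t=1: L0/L1/L2 = ABEG/-/- → run A
t=2: L0/L1/L2 = BEG/A/- → run B
t=3: L0/L1/L2 = BEG/A/- → run B
t=4: L0/L1/L2 = EG/AB/- → run E
t=5: L0/L1/L2 = EG/AB/- → run E
t=6: L0/L1/L2 = G/ABE/- → run G
t=7: L0/L1/L2 = G/ABE/- → run G
t=8: L0/L1/L2 = -/ABEG/- → run A
t=9: L0/L1/L2 = -/ABEG/- → run A
t=10: L0/L1/L2 = -/ABEG/- → run A
t=11: L0/L1/L2 = -/BEG/- → run B
t=12: L0/L1/L2 = -/BEG/- → run B
t=13: L0/L1/L2 = -/BEG/- → run B
t=14: L0/L1/L2 = -/EG/- → run E
t=15: L0/L1/L2 = -/EG/- → run E
t=16: L0/L1/L2 = -/G/- → run G
t=17: L0/L1/L2 = -/G/- → run G
t=18: L0/L1/L2 = -/G/- → run G
t=19: (idle)

completion order = A, B, E, G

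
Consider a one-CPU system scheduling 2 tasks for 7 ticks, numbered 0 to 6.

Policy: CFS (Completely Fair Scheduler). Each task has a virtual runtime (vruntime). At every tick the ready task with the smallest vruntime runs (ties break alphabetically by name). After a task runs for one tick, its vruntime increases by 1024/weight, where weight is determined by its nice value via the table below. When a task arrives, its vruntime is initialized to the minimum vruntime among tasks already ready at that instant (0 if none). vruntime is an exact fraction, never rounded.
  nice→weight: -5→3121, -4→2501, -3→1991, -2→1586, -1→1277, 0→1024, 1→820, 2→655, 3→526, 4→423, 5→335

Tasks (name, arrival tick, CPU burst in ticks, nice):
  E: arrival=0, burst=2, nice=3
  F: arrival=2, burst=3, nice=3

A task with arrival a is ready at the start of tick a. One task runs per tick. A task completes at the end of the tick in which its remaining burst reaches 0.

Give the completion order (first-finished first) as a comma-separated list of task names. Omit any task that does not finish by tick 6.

t=0: vr[E=0] → run E
t=1: vr[E=512/263] → run E
t=2: vr[F=0] → run F
t=3: vr[F=512/263] → run F
t=4: vr[F=1024/263] → run F
t=5: (idle)
t=6: (idle)

completion order = E, F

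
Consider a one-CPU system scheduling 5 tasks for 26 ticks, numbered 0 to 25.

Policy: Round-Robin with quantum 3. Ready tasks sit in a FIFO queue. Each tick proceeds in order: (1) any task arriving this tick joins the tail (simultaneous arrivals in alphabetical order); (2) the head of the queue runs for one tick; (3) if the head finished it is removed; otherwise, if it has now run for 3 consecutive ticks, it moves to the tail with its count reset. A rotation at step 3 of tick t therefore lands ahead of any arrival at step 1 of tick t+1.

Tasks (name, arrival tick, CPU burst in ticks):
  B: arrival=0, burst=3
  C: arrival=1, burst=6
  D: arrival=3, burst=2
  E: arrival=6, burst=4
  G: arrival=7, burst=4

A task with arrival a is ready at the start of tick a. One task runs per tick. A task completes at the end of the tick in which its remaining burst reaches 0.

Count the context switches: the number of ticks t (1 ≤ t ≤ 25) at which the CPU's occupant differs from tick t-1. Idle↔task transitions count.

context switches = 8

t=0: queue=[B] q_used=0 → run B
t=1: queue=[B,C] q_used=1 → run B
t=2: queue=[B,C] q_used=2 → run B
t=3: queue=[C,D] q_used=0 → run C
t=4: queue=[C,D] q_used=1 → run C
t=5: queue=[C,D] q_used=2 → run C
t=6: queue=[D,C,E] q_used=0 → run D
t=7: queue=[D,C,E,G] q_used=1 → run D
t=8: queue=[C,E,G] q_used=0 → run C
t=9: queue=[C,E,G] q_used=1 → run C
t=10: queue=[C,E,G] q_used=2 → run C
t=11: queue=[E,G] q_used=0 → run E
t=12: queue=[E,G] q_used=1 → run E
t=13: queue=[E,G] q_used=2 → run E
t=14: queue=[G,E] q_used=0 → run G
t=15: queue=[G,E] q_used=1 → run G
t=16: queue=[G,E] q_used=2 → run G
t=17: queue=[E,G] q_used=0 → run E
t=18: queue=[G] q_used=0 → run G
t=19: (idle)
t=20: (idle)
t=21: (idle)
t=22: (idle)
t=23: (idle)
t=24: (idle)
t=25: (idle)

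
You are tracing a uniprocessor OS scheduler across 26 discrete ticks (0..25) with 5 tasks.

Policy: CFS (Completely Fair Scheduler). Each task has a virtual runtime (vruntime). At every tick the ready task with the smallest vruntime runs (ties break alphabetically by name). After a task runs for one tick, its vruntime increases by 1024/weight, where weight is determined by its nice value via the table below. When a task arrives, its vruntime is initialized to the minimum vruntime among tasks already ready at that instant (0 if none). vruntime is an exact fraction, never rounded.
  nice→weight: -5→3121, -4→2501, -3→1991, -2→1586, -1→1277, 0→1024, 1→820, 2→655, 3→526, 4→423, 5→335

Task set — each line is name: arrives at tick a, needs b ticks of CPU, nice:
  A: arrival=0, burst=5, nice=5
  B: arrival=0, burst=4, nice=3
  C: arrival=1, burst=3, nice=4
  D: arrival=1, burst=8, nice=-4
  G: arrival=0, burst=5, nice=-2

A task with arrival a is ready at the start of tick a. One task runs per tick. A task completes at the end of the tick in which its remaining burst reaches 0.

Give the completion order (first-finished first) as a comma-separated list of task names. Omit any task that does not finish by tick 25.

t=0: vr[A=0 B=0 G=0] → run A
t=1: vr[A=1024/335 B=0 C=0 D=0 G=0] → run B
t=2: vr[A=1024/335 B=512/263 C=0 D=0 G=0] → run C
t=3: vr[A=1024/335 B=512/263 C=1024/423 D=0 G=0] → run D
t=4: vr[A=1024/335 B=512/263 C=1024/423 D=1024/2501 G=0] → run G
t=5: vr[A=1024/335 B=512/263 C=1024/423 D=1024/2501 G=512/793] → run D
t=6: vr[A=1024/335 B=512/263 C=1024/423 D=2048/2501 G=512/793] → run G
t=7: vr[A=1024/335 B=512/263 C=1024/423 D=2048/2501 G=1024/793] → run D
t=8: vr[A=1024/335 B=512/263 C=1024/423 D=3072/2501 G=1024/793] → run D
t=9: vr[A=1024/335 B=512/263 C=1024/423 D=4096/2501 G=1024/793] → run G
t=10: vr[A=1024/335 B=512/263 C=1024/423 D=4096/2501 G=1536/793] → run D
t=11: vr[A=1024/335 B=512/263 C=1024/423 D=5120/2501 G=1536/793] → run G
t=12: vr[A=1024/335 B=512/263 C=1024/423 D=5120/2501 G=2048/793] → run B
t=13: vr[A=1024/335 B=1024/263 C=1024/423 D=5120/2501 G=2048/793] → run D
t=14: vr[A=1024/335 B=1024/263 C=1024/423 D=6144/2501 G=2048/793] → run C
t=15: vr[A=1024/335 B=1024/263 C=2048/423 D=6144/2501 G=2048/793] → run D
t=16: vr[A=1024/335 B=1024/263 C=2048/423 D=7168/2501 G=2048/793] → run G
t=17: vr[A=1024/335 B=1024/263 C=2048/423 D=7168/2501] → run D
t=18: vr[A=1024/335 B=1024/263 C=2048/423] → run A
t=19: vr[A=2048/335 B=1024/263 C=2048/423] → run B
t=20: vr[A=2048/335 B=1536/263 C=2048/423] → run C
t=21: vr[A=2048/335 B=1536/263] → run B
t=22: vr[A=2048/335] → run A
t=23: vr[A=3072/335] → run A
t=24: vr[A=4096/335] → run A
t=25: (idle)

completion order = G, D, C, B, A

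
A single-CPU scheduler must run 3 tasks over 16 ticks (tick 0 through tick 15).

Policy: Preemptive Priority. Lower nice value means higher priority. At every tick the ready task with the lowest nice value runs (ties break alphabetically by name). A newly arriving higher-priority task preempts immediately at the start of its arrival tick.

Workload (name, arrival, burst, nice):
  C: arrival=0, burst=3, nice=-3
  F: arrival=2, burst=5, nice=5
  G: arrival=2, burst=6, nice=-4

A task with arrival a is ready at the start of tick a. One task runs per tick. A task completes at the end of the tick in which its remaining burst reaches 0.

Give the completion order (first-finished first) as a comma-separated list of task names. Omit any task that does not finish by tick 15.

completion order = G, C, F

t=0: ready={C} → run C
t=1: ready={C} → run C
t=2: ready={C,F,G} → run G
t=3: ready={C,F,G} → run G
t=4: ready={C,F,G} → run G
t=5: ready={C,F,G} → run G
t=6: ready={C,F,G} → run G
t=7: ready={C,F,G} → run G
t=8: ready={C,F} → run C
t=9: ready={F} → run F
t=10: ready={F} → run F
t=11: ready={F} → run F
t=12: ready={F} → run F
t=13: ready={F} → run F
t=14: (idle)
t=15: (idle)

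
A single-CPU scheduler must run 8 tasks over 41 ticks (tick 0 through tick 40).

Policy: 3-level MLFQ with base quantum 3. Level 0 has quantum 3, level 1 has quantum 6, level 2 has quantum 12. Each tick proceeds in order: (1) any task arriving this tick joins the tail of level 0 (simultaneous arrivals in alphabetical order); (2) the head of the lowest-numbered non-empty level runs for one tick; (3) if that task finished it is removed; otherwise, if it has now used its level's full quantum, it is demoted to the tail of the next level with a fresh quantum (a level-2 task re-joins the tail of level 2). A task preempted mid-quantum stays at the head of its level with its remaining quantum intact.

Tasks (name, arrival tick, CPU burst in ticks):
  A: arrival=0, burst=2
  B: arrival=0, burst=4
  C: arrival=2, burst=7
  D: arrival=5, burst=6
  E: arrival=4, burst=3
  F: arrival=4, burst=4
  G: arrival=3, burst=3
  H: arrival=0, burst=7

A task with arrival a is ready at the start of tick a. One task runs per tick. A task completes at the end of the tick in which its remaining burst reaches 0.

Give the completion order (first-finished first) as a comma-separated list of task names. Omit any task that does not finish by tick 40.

t=0: L0/L1/L2 = ABH/-/- → run A
t=1: L0/L1/L2 = ABH/-/- → run A
t=2: L0/L1/L2 = BHC/-/- → run B
t=3: L0/L1/L2 = BHCG/-/- → run B
t=4: L0/L1/L2 = BHCGEF/-/- → run B
t=5: L0/L1/L2 = HCGEFD/B/- → run H
t=6: L0/L1/L2 = HCGEFD/B/- → run H
t=7: L0/L1/L2 = HCGEFD/B/- → run H
t=8: L0/L1/L2 = CGEFD/BH/- → run C
t=9: L0/L1/L2 = CGEFD/BH/- → run C
t=10: L0/L1/L2 = CGEFD/BH/- → run C
t=11: L0/L1/L2 = GEFD/BHC/- → run G
t=12: L0/L1/L2 = GEFD/BHC/- → run G
t=13: L0/L1/L2 = GEFD/BHC/- → run G
t=14: L0/L1/L2 = EFD/BHC/- → run E
t=15: L0/L1/L2 = EFD/BHC/- → run E
t=16: L0/L1/L2 = EFD/BHC/- → run E
t=17: L0/L1/L2 = FD/BHC/- → run F
t=18: L0/L1/L2 = FD/BHC/- → run F
t=19: L0/L1/L2 = FD/BHC/- → run F
t=20: L0/L1/L2 = D/BHCF/- → run D
t=21: L0/L1/L2 = D/BHCF/- → run D
t=22: L0/L1/L2 = D/BHCF/- → run D
t=23: L0/L1/L2 = -/BHCFD/- → run B
t=24: L0/L1/L2 = -/HCFD/- → run H
t=25: L0/L1/L2 = -/HCFD/- → run H
t=26: L0/L1/L2 = -/HCFD/- → run H
t=27: L0/L1/L2 = -/HCFD/- → run H
t=28: L0/L1/L2 = -/CFD/- → run C
t=29: L0/L1/L2 = -/CFD/- → run C
t=30: L0/L1/L2 = -/CFD/- → run C
t=31: L0/L1/L2 = -/CFD/- → run C
t=32: L0/L1/L2 = -/FD/- → run F
t=33: L0/L1/L2 = -/D/- → run D
t=34: L0/L1/L2 = -/D/- → run D
t=35: L0/L1/L2 = -/D/- → run D
t=36: (idle)
t=37: (idle)
t=38: (idle)
t=39: (idle)
t=40: (idle)

completion order = A, G, E, B, H, C, F, D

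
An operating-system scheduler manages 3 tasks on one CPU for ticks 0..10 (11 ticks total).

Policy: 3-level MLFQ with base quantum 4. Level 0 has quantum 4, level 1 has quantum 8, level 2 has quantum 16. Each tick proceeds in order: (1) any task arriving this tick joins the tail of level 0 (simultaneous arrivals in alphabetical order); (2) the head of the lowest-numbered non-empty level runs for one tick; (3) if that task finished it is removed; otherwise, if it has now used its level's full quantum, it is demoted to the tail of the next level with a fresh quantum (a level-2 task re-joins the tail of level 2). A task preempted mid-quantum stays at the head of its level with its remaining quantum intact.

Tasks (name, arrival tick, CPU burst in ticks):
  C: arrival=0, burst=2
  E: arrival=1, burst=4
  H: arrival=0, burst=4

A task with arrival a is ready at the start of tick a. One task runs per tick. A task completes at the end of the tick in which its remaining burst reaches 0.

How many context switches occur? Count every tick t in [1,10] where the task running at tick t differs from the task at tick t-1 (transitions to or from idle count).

context switches = 3

t=0: L0/L1/L2 = CH/-/- → run C
t=1: L0/L1/L2 = CHE/-/- → run C
t=2: L0/L1/L2 = HE/-/- → run H
t=3: L0/L1/L2 = HE/-/- → run H
t=4: L0/L1/L2 = HE/-/- → run H
t=5: L0/L1/L2 = HE/-/- → run H
t=6: L0/L1/L2 = E/-/- → run E
t=7: L0/L1/L2 = E/-/- → run E
t=8: L0/L1/L2 = E/-/- → run E
t=9: L0/L1/L2 = E/-/- → run E
t=10: (idle)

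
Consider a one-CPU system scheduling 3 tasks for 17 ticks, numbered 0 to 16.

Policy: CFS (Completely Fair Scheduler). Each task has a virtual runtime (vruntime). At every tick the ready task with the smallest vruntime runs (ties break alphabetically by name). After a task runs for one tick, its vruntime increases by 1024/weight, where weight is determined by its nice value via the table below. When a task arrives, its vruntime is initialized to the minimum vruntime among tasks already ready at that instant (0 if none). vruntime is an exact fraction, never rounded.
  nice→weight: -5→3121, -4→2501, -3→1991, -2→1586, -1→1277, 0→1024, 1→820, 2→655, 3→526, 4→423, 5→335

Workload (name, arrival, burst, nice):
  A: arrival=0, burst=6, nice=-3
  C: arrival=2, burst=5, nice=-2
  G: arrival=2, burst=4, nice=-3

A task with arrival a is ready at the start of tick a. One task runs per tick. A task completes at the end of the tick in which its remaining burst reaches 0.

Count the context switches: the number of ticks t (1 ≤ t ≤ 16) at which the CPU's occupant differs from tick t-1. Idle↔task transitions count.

context switches = 12

t=0: vr[A=0] → run A
t=1: vr[A=1024/1991] → run A
t=2: vr[A=2048/1991 C=2048/1991 G=2048/1991] → run A
t=3: vr[A=3072/1991 C=2048/1991 G=2048/1991] → run C
t=4: vr[A=3072/1991 C=2643456/1578863 G=2048/1991] → run G
t=5: vr[A=3072/1991 C=2643456/1578863 G=3072/1991] → run A
t=6: vr[A=4096/1991 C=2643456/1578863 G=3072/1991] → run G
t=7: vr[A=4096/1991 C=2643456/1578863 G=4096/1991] → run C
t=8: vr[A=4096/1991 C=3662848/1578863 G=4096/1991] → run A
t=9: vr[A=5120/1991 C=3662848/1578863 G=4096/1991] → run G
t=10: vr[A=5120/1991 C=3662848/1578863 G=5120/1991] → run C
t=11: vr[A=5120/1991 C=4682240/1578863 G=5120/1991] → run A
t=12: vr[C=4682240/1578863 G=5120/1991] → run G
t=13: vr[C=4682240/1578863] → run C
t=14: vr[C=5701632/1578863] → run C
t=15: (idle)
t=16: (idle)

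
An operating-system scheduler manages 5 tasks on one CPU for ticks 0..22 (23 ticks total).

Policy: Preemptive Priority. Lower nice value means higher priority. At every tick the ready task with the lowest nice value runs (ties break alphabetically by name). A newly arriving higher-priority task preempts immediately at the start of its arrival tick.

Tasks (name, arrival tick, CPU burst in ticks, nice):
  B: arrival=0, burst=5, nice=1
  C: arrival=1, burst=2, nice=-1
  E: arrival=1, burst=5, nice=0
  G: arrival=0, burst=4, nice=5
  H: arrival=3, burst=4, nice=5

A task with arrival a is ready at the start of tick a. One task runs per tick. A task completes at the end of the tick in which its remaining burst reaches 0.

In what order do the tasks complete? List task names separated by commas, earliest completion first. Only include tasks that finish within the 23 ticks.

t=0: ready={B,G} → run B
t=1: ready={B,C,E,G} → run C
t=2: ready={B,C,E,G} → run C
t=3: ready={B,E,G,H} → run E
t=4: ready={B,E,G,H} → run E
t=5: ready={B,E,G,H} → run E
t=6: ready={B,E,G,H} → run E
t=7: ready={B,E,G,H} → run E
t=8: ready={B,G,H} → run B
t=9: ready={B,G,H} → run B
t=10: ready={B,G,H} → run B
t=11: ready={B,G,H} → run B
t=12: ready={G,H} → run G
t=13: ready={G,H} → run G
t=14: ready={G,H} → run G
t=15: ready={G,H} → run G
t=16: ready={H} → run H
t=17: ready={H} → run H
t=18: ready={H} → run H
t=19: ready={H} → run H
t=20: (idle)
t=21: (idle)
t=22: (idle)

completion order = C, E, B, G, H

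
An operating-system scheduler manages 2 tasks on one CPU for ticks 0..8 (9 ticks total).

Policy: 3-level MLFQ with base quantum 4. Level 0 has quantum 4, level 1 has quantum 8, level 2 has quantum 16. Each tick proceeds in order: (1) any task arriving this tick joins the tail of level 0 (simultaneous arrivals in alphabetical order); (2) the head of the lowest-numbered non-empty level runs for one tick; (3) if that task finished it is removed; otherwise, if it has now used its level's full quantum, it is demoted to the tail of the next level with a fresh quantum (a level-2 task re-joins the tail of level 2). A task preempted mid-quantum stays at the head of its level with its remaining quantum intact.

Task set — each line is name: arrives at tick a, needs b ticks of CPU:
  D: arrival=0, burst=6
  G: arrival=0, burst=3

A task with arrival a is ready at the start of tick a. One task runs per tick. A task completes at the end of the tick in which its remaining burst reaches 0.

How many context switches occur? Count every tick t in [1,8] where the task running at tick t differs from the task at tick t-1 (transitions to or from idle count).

context switches = 2

t=0: L0/L1/L2 = DG/-/- → run D
t=1: L0/L1/L2 = DG/-/- → run D
t=2: L0/L1/L2 = DG/-/- → run D
t=3: L0/L1/L2 = DG/-/- → run D
t=4: L0/L1/L2 = G/D/- → run G
t=5: L0/L1/L2 = G/D/- → run G
t=6: L0/L1/L2 = G/D/- → run G
t=7: L0/L1/L2 = -/D/- → run D
t=8: L0/L1/L2 = -/D/- → run D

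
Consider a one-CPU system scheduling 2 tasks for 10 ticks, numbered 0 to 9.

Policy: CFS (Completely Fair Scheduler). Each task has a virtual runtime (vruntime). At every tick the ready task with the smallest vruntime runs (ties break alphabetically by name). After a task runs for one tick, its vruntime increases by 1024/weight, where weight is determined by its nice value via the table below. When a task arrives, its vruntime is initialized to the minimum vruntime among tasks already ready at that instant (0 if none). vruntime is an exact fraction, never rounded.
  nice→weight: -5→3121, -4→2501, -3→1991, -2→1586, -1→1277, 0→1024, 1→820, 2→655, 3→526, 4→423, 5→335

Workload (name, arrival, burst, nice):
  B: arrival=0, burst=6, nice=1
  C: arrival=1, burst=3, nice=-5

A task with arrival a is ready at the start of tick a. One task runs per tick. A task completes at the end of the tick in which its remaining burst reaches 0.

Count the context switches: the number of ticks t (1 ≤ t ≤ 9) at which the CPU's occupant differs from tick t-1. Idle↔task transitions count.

t=0: vr[B=0] → run B
t=1: vr[B=256/205 C=256/205] → run B
t=2: vr[B=512/205 C=256/205] → run C
t=3: vr[B=512/205 C=1008896/639805] → run C
t=4: vr[B=512/205 C=1218816/639805] → run C
t=5: vr[B=512/205] → run B
t=6: vr[B=768/205] → run B
t=7: vr[B=1024/205] → run B
t=8: vr[B=256/41] → run B
t=9: (idle)

context switches = 3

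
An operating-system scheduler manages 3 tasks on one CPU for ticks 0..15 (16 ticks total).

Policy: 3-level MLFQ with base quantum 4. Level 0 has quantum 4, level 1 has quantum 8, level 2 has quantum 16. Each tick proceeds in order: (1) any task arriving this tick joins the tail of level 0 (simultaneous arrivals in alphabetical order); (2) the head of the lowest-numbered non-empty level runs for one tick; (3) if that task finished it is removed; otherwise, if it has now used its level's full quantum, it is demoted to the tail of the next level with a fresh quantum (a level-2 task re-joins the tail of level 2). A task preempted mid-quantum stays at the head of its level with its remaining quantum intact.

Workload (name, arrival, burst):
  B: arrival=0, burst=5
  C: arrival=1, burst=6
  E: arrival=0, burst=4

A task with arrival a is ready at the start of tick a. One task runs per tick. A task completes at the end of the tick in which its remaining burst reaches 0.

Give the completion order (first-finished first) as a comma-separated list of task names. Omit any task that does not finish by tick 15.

t=0: L0/L1/L2 = BE/-/- → run B
t=1: L0/L1/L2 = BEC/-/- → run B
t=2: L0/L1/L2 = BEC/-/- → run B
t=3: L0/L1/L2 = BEC/-/- → run B
t=4: L0/L1/L2 = EC/B/- → run E
t=5: L0/L1/L2 = EC/B/- → run E
t=6: L0/L1/L2 = EC/B/- → run E
t=7: L0/L1/L2 = EC/B/- → run E
t=8: L0/L1/L2 = C/B/- → run C
t=9: L0/L1/L2 = C/B/- → run C
t=10: L0/L1/L2 = C/B/- → run C
t=11: L0/L1/L2 = C/B/- → run C
t=12: L0/L1/L2 = -/BC/- → run B
t=13: L0/L1/L2 = -/C/- → run C
t=14: L0/L1/L2 = -/C/- → run C
t=15: (idle)

completion order = E, B, C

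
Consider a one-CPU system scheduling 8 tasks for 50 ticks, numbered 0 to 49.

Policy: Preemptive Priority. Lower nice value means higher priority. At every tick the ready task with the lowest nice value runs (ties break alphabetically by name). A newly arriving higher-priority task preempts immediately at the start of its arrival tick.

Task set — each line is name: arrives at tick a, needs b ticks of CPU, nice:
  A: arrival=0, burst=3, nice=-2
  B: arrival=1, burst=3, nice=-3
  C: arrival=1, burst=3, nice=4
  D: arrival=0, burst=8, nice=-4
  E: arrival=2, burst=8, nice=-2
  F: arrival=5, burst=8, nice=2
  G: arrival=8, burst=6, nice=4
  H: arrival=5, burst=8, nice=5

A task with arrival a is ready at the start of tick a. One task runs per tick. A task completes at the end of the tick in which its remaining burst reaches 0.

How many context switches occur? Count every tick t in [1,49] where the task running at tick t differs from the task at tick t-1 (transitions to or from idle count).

t=0: ready={A,D} → run D
t=1: ready={A,B,C,D} → run D
t=2: ready={A,B,C,D,E} → run D
t=3: ready={A,B,C,D,E} → run D
t=4: ready={A,B,C,D,E} → run D
t=5: ready={A,B,C,D,E,F,H} → run D
t=6: ready={A,B,C,D,E,F,H} → run D
t=7: ready={A,B,C,D,E,F,H} → run D
t=8: ready={A,B,C,E,F,G,H} → run B
t=9: ready={A,B,C,E,F,G,H} → run B
t=10: ready={A,B,C,E,F,G,H} → run B
t=11: ready={A,C,E,F,G,H} → run A
t=12: ready={A,C,E,F,G,H} → run A
t=13: ready={A,C,E,F,G,H} → run A
t=14: ready={C,E,F,G,H} → run E
t=15: ready={C,E,F,G,H} → run E
t=16: ready={C,E,F,G,H} → run E
t=17: ready={C,E,F,G,H} → run E
t=18: ready={C,E,F,G,H} → run E
t=19: ready={C,E,F,G,H} → run E
t=20: ready={C,E,F,G,H} → run E
t=21: ready={C,E,F,G,H} → run E
t=22: ready={C,F,G,H} → run F
t=23: ready={C,F,G,H} → run F
t=24: ready={C,F,G,H} → run F
t=25: ready={C,F,G,H} → run F
t=26: ready={C,F,G,H} → run F
t=27: ready={C,F,G,H} → run F
t=28: ready={C,F,G,H} → run F
t=29: ready={C,F,G,H} → run F
t=30: ready={C,G,H} → run C
t=31: ready={C,G,H} → run C
t=32: ready={C,G,H} → run C
t=33: ready={G,H} → run G
t=34: ready={G,H} → run G
t=35: ready={G,H} → run G
t=36: ready={G,H} → run G
t=37: ready={G,H} → run G
t=38: ready={G,H} → run G
t=39: ready={H} → run H
t=40: ready={H} → run H
t=41: ready={H} → run H
t=42: ready={H} → run H
t=43: ready={H} → run H
t=44: ready={H} → run H
t=45: ready={H} → run H
t=46: ready={H} → run H
t=47: (idle)
t=48: (idle)
t=49: (idle)

context switches = 8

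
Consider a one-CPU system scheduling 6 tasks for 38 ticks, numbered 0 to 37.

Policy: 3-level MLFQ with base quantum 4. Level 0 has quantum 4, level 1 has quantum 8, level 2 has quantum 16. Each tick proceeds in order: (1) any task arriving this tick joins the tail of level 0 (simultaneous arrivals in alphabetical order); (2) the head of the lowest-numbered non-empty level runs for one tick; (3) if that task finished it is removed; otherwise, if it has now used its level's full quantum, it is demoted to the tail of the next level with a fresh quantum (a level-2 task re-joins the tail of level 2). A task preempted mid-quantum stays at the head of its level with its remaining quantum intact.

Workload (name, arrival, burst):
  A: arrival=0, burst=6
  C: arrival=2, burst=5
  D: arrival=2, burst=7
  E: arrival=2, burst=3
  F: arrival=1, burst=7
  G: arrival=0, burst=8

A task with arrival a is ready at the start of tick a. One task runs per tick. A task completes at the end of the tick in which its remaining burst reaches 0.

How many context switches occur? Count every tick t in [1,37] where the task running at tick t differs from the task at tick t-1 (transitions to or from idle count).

t=0: L0/L1/L2 = AG/-/- → run A
t=1: L0/L1/L2 = AGF/-/- → run A
t=2: L0/L1/L2 = AGFCDE/-/- → run A
t=3: L0/L1/L2 = AGFCDE/-/- → run A
t=4: L0/L1/L2 = GFCDE/A/- → run G
t=5: L0/L1/L2 = GFCDE/A/- → run G
t=6: L0/L1/L2 = GFCDE/A/- → run G
t=7: L0/L1/L2 = GFCDE/A/- → run G
t=8: L0/L1/L2 = FCDE/AG/- → run F
t=9: L0/L1/L2 = FCDE/AG/- → run F
t=10: L0/L1/L2 = FCDE/AG/- → run F
t=11: L0/L1/L2 = FCDE/AG/- → run F
t=12: L0/L1/L2 = CDE/AGF/- → run C
t=13: L0/L1/L2 = CDE/AGF/- → run C
t=14: L0/L1/L2 = CDE/AGF/- → run C
t=15: L0/L1/L2 = CDE/AGF/- → run C
t=16: L0/L1/L2 = DE/AGFC/- → run D
t=17: L0/L1/L2 = DE/AGFC/- → run D
t=18: L0/L1/L2 = DE/AGFC/- → run D
t=19: L0/L1/L2 = DE/AGFC/- → run D
t=20: L0/L1/L2 = E/AGFCD/- → run E
t=21: L0/L1/L2 = E/AGFCD/- → run E
t=22: L0/L1/L2 = E/AGFCD/- → run E
t=23: L0/L1/L2 = -/AGFCD/- → run A
t=24: L0/L1/L2 = -/AGFCD/- → run A
t=25: L0/L1/L2 = -/GFCD/- → run G
t=26: L0/L1/L2 = -/GFCD/- → run G
t=27: L0/L1/L2 = -/GFCD/- → run G
t=28: L0/L1/L2 = -/GFCD/- → run G
t=29: L0/L1/L2 = -/FCD/- → run F
t=30: L0/L1/L2 = -/FCD/- → run F
t=31: L0/L1/L2 = -/FCD/- → run F
t=32: L0/L1/L2 = -/CD/- → run C
t=33: L0/L1/L2 = -/D/- → run D
t=34: L0/L1/L2 = -/D/- → run D
t=35: L0/L1/L2 = -/D/- → run D
t=36: (idle)
t=37: (idle)

context switches = 11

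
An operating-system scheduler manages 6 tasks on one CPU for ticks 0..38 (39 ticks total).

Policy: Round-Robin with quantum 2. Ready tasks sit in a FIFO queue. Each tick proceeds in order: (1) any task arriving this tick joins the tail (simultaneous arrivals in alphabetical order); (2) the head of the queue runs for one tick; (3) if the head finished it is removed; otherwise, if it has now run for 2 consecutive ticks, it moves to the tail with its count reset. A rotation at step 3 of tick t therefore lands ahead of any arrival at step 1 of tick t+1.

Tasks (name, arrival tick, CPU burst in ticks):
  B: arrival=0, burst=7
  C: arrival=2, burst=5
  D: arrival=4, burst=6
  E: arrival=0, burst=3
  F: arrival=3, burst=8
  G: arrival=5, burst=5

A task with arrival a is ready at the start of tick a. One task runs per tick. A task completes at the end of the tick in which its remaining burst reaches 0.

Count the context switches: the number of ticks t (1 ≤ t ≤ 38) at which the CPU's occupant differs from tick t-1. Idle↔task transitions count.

context switches = 19

t=0: queue=[B,E] q_used=0 → run B
t=1: queue=[B,E] q_used=1 → run B
t=2: queue=[E,B,C] q_used=0 → run E
t=3: queue=[E,B,C,F] q_used=1 → run E
t=4: queue=[B,C,F,E,D] q_used=0 → run B
t=5: queue=[B,C,F,E,D,G] q_used=1 → run B
t=6: queue=[C,F,E,D,G,B] q_used=0 → run C
t=7: queue=[C,F,E,D,G,B] q_used=1 → run C
t=8: queue=[F,E,D,G,B,C] q_used=0 → run F
t=9: queue=[F,E,D,G,B,C] q_used=1 → run F
t=10: queue=[E,D,G,B,C,F] q_used=0 → run E
t=11: queue=[D,G,B,C,F] q_used=0 → run D
t=12: queue=[D,G,B,C,F] q_used=1 → run D
t=13: queue=[G,B,C,F,D] q_used=0 → run G
t=14: queue=[G,B,C,F,D] q_used=1 → run G
t=15: queue=[B,C,F,D,G] q_used=0 → run B
t=16: queue=[B,C,F,D,G] q_used=1 → run B
t=17: queue=[C,F,D,G,B] q_used=0 → run C
t=18: queue=[C,F,D,G,B] q_used=1 → run C
t=19: queue=[F,D,G,B,C] q_used=0 → run F
t=20: queue=[F,D,G,B,C] q_used=1 → run F
t=21: queue=[D,G,B,C,F] q_used=0 → run D
t=22: queue=[D,G,B,C,F] q_used=1 → run D
t=23: queue=[G,B,C,F,D] q_used=0 → run G
t=24: queue=[G,B,C,F,D] q_used=1 → run G
t=25: queue=[B,C,F,D,G] q_used=0 → run B
t=26: queue=[C,F,D,G] q_used=0 → run C
t=27: queue=[F,D,G] q_used=0 → run F
t=28: queue=[F,D,G] q_used=1 → run F
t=29: queue=[D,G,F] q_used=0 → run D
t=30: queue=[D,G,F] q_used=1 → run D
t=31: queue=[G,F] q_used=0 → run G
t=32: queue=[F] q_used=0 → run F
t=33: queue=[F] q_used=1 → run F
t=34: (idle)
t=35: (idle)
t=36: (idle)
t=37: (idle)
t=38: (idle)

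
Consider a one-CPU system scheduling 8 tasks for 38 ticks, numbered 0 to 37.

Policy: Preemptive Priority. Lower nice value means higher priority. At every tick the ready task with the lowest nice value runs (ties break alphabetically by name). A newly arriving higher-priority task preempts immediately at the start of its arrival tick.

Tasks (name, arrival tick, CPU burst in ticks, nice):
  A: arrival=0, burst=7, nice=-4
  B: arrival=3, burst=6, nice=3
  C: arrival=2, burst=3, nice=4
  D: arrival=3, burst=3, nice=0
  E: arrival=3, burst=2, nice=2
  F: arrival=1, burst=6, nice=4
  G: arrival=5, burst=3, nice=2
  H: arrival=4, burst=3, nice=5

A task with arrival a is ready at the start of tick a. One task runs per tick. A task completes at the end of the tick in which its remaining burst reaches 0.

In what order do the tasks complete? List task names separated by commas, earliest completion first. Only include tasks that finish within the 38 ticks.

completion order = A, D, E, G, B, C, F, H

t=0: ready={A} → run A
t=1: ready={A,F} → run A
t=2: ready={A,C,F} → run A
t=3: ready={A,B,C,D,E,F} → run A
t=4: ready={A,B,C,D,E,F,H} → run A
t=5: ready={A,B,C,D,E,F,G,H} → run A
t=6: ready={A,B,C,D,E,F,G,H} → run A
t=7: ready={B,C,D,E,F,G,H} → run D
t=8: ready={B,C,D,E,F,G,H} → run D
t=9: ready={B,C,D,E,F,G,H} → run D
t=10: ready={B,C,E,F,G,H} → run E
t=11: ready={B,C,E,F,G,H} → run E
t=12: ready={B,C,F,G,H} → run G
t=13: ready={B,C,F,G,H} → run G
t=14: ready={B,C,F,G,H} → run G
t=15: ready={B,C,F,H} → run B
t=16: ready={B,C,F,H} → run B
t=17: ready={B,C,F,H} → run B
t=18: ready={B,C,F,H} → run B
t=19: ready={B,C,F,H} → run B
t=20: ready={B,C,F,H} → run B
t=21: ready={C,F,H} → run C
t=22: ready={C,F,H} → run C
t=23: ready={C,F,H} → run C
t=24: ready={F,H} → run F
t=25: ready={F,H} → run F
t=26: ready={F,H} → run F
t=27: ready={F,H} → run F
t=28: ready={F,H} → run F
t=29: ready={F,H} → run F
t=30: ready={H} → run H
t=31: ready={H} → run H
t=32: ready={H} → run H
t=33: (idle)
t=34: (idle)
t=35: (idle)
t=36: (idle)
t=37: (idle)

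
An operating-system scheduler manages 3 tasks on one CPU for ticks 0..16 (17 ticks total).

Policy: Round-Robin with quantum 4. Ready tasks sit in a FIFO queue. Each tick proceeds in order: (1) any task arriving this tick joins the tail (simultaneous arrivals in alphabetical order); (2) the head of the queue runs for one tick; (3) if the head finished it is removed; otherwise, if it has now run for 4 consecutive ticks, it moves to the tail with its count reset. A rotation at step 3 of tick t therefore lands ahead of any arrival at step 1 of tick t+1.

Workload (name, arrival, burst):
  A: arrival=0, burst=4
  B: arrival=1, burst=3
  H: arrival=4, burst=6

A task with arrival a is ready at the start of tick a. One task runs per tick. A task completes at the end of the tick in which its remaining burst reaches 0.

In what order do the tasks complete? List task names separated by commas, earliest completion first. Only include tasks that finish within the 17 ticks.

completion order = A, B, H

t=0: queue=[A] q_used=0 → run A
t=1: queue=[A,B] q_used=1 → run A
t=2: queue=[A,B] q_used=2 → run A
t=3: queue=[A,B] q_used=3 → run A
t=4: queue=[B,H] q_used=0 → run B
t=5: queue=[B,H] q_used=1 → run B
t=6: queue=[B,H] q_used=2 → run B
t=7: queue=[H] q_used=0 → run H
t=8: queue=[H] q_used=1 → run H
t=9: queue=[H] q_used=2 → run H
t=10: queue=[H] q_used=3 → run H
t=11: queue=[H] q_used=0 → run H
t=12: queue=[H] q_used=1 → run H
t=13: (idle)
t=14: (idle)
t=15: (idle)
t=16: (idle)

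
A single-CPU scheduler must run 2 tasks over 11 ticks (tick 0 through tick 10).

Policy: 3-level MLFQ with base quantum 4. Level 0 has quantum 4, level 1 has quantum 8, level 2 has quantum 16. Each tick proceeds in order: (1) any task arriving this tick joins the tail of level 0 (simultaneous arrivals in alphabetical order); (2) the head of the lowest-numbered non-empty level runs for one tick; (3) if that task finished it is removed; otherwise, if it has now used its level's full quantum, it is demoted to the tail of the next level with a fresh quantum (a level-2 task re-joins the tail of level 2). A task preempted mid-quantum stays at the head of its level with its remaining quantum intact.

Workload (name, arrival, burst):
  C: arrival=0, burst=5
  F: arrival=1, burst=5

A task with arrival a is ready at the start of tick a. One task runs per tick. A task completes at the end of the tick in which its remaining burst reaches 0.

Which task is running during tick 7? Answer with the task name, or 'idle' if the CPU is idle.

t=0: L0/L1/L2 = C/-/- → run C
t=1: L0/L1/L2 = CF/-/- → run C
t=2: L0/L1/L2 = CF/-/- → run C
t=3: L0/L1/L2 = CF/-/- → run C
t=4: L0/L1/L2 = F/C/- → run F
t=5: L0/L1/L2 = F/C/- → run F
t=6: L0/L1/L2 = F/C/- → run F
t=7: L0/L1/L2 = F/C/- → run F
t=8: L0/L1/L2 = -/CF/- → run C
t=9: L0/L1/L2 = -/F/- → run F
t=10: (idle)

running at tick 7 = F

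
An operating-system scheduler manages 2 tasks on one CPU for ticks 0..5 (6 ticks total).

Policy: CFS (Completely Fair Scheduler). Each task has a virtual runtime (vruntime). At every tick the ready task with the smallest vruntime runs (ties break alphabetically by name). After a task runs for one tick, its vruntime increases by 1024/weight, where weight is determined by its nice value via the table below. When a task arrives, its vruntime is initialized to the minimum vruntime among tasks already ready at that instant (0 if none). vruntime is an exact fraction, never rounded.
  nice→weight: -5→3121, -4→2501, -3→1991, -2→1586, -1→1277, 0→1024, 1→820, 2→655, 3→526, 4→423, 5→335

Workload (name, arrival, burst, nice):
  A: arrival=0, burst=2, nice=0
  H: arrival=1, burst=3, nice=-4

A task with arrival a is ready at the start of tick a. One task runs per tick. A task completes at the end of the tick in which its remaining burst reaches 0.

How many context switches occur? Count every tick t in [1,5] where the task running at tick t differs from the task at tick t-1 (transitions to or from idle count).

context switches = 2

t=0: vr[A=0] → run A
t=1: vr[A=1 H=1] → run A
t=2: vr[H=1] → run H
t=3: vr[H=3525/2501] → run H
t=4: vr[H=4549/2501] → run H
t=5: (idle)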